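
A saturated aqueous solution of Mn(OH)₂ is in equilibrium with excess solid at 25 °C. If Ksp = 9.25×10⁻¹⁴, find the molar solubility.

Mn(OH)₂(s) ⇌ Mn²⁺(aq) + 2 OH⁻(aq)
With molar solubility s: [Mn²⁺] = s, [OH⁻] = 2s.
Ksp = [Mn²⁺][OH⁻]^2 = s · (2s)^2 = 4s^3
4s^3 = 9.25×10⁻¹⁴  ⇒  s^3 = 2.31×10⁻¹⁴
s = (2.31×10⁻¹⁴)^(1/3) = 2.85×10⁻⁵ mol/L

2.85×10⁻⁵ M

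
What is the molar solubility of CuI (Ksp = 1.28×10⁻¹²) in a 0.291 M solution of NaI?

4.40×10⁻¹² M

CuI(s) ⇌ Cu⁺(aq) + I⁻(aq)
With I⁻ already at 0.291 M and s small, take [I⁻] ≈ 0.291 M and [Cu⁺] = s.
Ksp = [Cu⁺][I⁻] = s(0.291)
s = 1.28×10⁻¹² / (0.291) = 4.40×10⁻¹²
s = 4.40×10⁻¹² M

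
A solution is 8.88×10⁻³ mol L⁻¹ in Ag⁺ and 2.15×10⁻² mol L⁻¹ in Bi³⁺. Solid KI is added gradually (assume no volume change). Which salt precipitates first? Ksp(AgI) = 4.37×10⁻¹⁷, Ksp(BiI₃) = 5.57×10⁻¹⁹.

Precipitation begins when Q = Ksp.
For AgI: [I⁻] = (Ksp/[Ag⁺]) = 4.92×10⁻¹⁵ mol L⁻¹
For BiI₃: [I⁻] = (Ksp/[Bi³⁺])^(1/3) = 2.96×10⁻⁶ mol L⁻¹
Since AgI needs less I⁻ to reach saturation, it precipitates first.

AgI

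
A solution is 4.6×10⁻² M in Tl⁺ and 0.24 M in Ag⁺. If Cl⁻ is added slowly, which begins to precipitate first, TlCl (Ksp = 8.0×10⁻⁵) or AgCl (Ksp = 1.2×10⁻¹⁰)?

AgCl

Precipitation of each salt begins when its ion product equals Ksp.
For TlCl: [Cl⁻] = (Ksp/[Tl⁺]) = 1.7×10⁻³ M
For AgCl: [Cl⁻] = (Ksp/[Ag⁺]) = 5.0×10⁻¹⁰ M
Since AgCl needs less Cl⁻ to reach saturation, it precipitates first.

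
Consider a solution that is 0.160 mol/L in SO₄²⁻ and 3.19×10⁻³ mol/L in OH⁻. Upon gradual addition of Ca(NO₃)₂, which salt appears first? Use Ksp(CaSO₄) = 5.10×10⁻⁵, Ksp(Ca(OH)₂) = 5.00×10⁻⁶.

A salt starts to precipitate once the ion product Q reaches its Ksp.
For CaSO₄: [Ca²⁺] = (Ksp/[SO₄²⁻]) = 3.19×10⁻⁴ mol/L
For Ca(OH)₂: [Ca²⁺] = (Ksp/[OH⁻]^2) = 0.491 mol/L
Since CaSO₄ needs less Ca²⁺ to reach saturation, it precipitates first.

CaSO₄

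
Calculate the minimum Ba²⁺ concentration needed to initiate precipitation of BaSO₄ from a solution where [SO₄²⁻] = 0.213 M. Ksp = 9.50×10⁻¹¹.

4.46×10⁻¹⁰ M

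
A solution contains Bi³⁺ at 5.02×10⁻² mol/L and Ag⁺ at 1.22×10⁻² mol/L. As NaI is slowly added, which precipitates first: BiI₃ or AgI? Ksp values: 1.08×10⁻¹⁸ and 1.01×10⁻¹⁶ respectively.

The threshold for precipitation is Q = Ksp.
For BiI₃: [I⁻] = (Ksp/[Bi³⁺])^(1/3) = 2.78×10⁻⁶ mol/L
For AgI: [I⁻] = (Ksp/[Ag⁺]) = 8.28×10⁻¹⁵ mol/L
Since AgI needs less I⁻ to reach saturation, it precipitates first.

AgI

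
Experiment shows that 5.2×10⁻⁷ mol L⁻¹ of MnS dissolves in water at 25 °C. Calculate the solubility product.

Ksp = 2.7×10⁻¹³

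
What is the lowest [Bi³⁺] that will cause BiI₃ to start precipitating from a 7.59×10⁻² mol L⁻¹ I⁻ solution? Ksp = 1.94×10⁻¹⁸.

Precipitation begins when Q = Ksp.
BiI₃(s) ⇌ Bi³⁺(aq) + 3 I⁻(aq)
Ksp = [Bi³⁺][I⁻]^3 = [Bi³⁺](7.59×10⁻²)^3
[Bi³⁺] = 1.94×10⁻¹⁸ / (7.59×10⁻²)^3 = 4.44×10⁻¹⁵
[Bi³⁺] = 4.44×10⁻¹⁵ mol L⁻¹

4.44×10⁻¹⁵ M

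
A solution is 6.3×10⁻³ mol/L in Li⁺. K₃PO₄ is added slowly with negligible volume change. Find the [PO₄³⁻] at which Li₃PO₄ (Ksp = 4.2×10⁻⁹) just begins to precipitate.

1.7×10⁻² M

Precipitation of each salt begins when its ion product equals Ksp.
Li₃PO₄(s) ⇌ 3 Li⁺(aq) + PO₄³⁻(aq)
Ksp = [Li⁺]^3[PO₄³⁻] = [PO₄³⁻](6.3×10⁻³)^3
[PO₄³⁻] = 4.2×10⁻⁹ / (6.3×10⁻³)^3 = 1.7×10⁻²
[PO₄³⁻] = 1.7×10⁻² mol/L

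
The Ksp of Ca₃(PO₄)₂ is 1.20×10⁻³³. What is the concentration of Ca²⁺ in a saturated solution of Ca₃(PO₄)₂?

3.06×10⁻⁷ M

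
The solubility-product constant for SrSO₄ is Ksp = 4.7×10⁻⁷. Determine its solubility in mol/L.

SrSO₄(s) ⇌ Sr²⁺(aq) + SO₄²⁻(aq)
With molar solubility s: [Sr²⁺] = s, [SO₄²⁻] = s.
Ksp = [Sr²⁺][SO₄²⁻] = s · s = s^2
s^2 = 4.7×10⁻⁷
Taking the 2nd root, s = 6.9×10⁻⁴ M.

6.9×10⁻⁴ M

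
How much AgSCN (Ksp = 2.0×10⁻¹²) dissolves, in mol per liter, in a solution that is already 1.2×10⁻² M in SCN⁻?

1.7×10⁻¹⁰ M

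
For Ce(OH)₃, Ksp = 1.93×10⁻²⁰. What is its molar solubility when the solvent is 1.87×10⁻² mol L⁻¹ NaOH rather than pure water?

2.95×10⁻¹⁵ M

Ce(OH)₃(s) ⇌ Ce³⁺(aq) + 3 OH⁻(aq)
With OH⁻ already at 1.87×10⁻² mol L⁻¹ and s small, take [OH⁻] ≈ 1.87×10⁻² mol L⁻¹ and [Ce³⁺] = s.
Ksp = [Ce³⁺][OH⁻]^3 = s(1.87×10⁻²)^3
s = 1.93×10⁻²⁰ / (1.87×10⁻²)^3 = 2.95×10⁻¹⁵
s = 2.95×10⁻¹⁵ mol L⁻¹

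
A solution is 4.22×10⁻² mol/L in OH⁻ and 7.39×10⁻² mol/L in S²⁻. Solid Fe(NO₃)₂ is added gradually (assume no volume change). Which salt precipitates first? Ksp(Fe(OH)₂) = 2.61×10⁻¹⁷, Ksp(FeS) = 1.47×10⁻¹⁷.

Precipitation begins when Q = Ksp.
For Fe(OH)₂: [Fe²⁺] = (Ksp/[OH⁻]^2) = 1.47×10⁻¹⁴ mol/L
For FeS: [Fe²⁺] = (Ksp/[S²⁻]) = 1.99×10⁻¹⁶ mol/L
FeS requires the lower [Fe²⁺], so it precipitates first.

FeS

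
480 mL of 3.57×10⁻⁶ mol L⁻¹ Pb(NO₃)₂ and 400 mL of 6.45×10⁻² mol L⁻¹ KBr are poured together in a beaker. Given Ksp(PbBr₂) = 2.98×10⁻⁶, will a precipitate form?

After mixing, V = 480 mL + 400 mL = 880 mL.
[Pb²⁺] = (3.57×10⁻⁶)(480)/880 = 1.95×10⁻⁶ mol L⁻¹
[Br⁻] = (6.45×10⁻²)(400)/880 = 2.93×10⁻² mol L⁻¹
Q = [Pb²⁺][Br⁻]^2 = 1.67×10⁻⁹
Since Q (1.67×10⁻⁹) is less than Ksp (2.98×10⁻⁶), no PbBr₂ precipitates.

No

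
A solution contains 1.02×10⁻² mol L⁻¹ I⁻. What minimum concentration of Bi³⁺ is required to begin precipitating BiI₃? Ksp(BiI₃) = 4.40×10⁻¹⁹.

Precipitation begins when Q = Ksp.
BiI₃(s) ⇌ Bi³⁺(aq) + 3 I⁻(aq)
Ksp = [Bi³⁺][I⁻]^3 = [Bi³⁺](1.02×10⁻²)^3
[Bi³⁺] = 4.40×10⁻¹⁹ / (1.02×10⁻²)^3 = 4.15×10⁻¹³
[Bi³⁺] = 4.15×10⁻¹³ mol L⁻¹

4.15×10⁻¹³ M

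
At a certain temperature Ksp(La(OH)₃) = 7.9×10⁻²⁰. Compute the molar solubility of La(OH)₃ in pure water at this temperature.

7.4×10⁻⁶ M

La(OH)₃(s) ⇌ La³⁺(aq) + 3 OH⁻(aq)
Let s be the molar solubility. Then [La³⁺] = s and [OH⁻] = 3s.
Ksp = [La³⁺][OH⁻]^3 = s · (3s)^3 = 27s^4
27s^4 = 7.9×10⁻²⁰  ⇒  s^4 = 2.9×10⁻²¹
s = (2.9×10⁻²¹)^(1/4) = 7.4×10⁻⁶ mol/L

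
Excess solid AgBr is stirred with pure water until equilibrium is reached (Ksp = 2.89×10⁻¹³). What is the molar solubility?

AgBr(s) ⇌ Ag⁺(aq) + Br⁻(aq)
For each mole of AgBr that dissolves per liter, [Ag⁺] = s and [Br⁻] = s; let s denote this solubility.
Ksp = [Ag⁺][Br⁻] = s · s = s^2
s^2 = 2.89×10⁻¹³
s = 5.38×10⁻⁷ mol/L

5.38×10⁻⁷ M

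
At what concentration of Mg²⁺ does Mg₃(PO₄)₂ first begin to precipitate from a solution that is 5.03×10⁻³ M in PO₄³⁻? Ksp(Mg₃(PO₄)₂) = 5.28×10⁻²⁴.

5.93×10⁻⁷ M

Precipitation begins when Q = Ksp.
Mg₃(PO₄)₂(s) ⇌ 3 Mg²⁺(aq) + 2 PO₄³⁻(aq)
Ksp = [Mg²⁺]^3[PO₄³⁻]^2 = [Mg²⁺]^3(5.03×10⁻³)^2
[Mg²⁺]^3 = 5.28×10⁻²⁴ / (5.03×10⁻³)^2 = 2.09×10⁻¹⁹
[Mg²⁺] = 5.93×10⁻⁷ M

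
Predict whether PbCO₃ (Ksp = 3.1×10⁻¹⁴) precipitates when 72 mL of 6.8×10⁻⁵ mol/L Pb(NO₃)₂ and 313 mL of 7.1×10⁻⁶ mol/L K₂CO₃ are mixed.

Yes

The combined volume is 385 mL.
[Pb²⁺] = (6.8×10⁻⁵)(72)/385 = 1.3×10⁻⁵ mol/L
[CO₃²⁻] = (7.1×10⁻⁶)(313)/385 = 5.8×10⁻⁶ mol/L
Q = [Pb²⁺][CO₃²⁻] = 7.3×10⁻¹¹
Since Q (7.3×10⁻¹¹) exceeds Ksp (3.1×10⁻¹⁴), PbCO₃ will precipitate.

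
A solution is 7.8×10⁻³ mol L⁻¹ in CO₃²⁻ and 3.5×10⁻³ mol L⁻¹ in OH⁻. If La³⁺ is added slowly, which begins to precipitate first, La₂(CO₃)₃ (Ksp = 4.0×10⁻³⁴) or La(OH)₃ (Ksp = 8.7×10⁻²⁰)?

La₂(CO₃)₃

Precipitation begins when Q = Ksp.
For La₂(CO₃)₃: [La³⁺] = (Ksp/[CO₃²⁻]^3)^(1/2) = 2.9×10⁻¹⁴ mol L⁻¹
For La(OH)₃: [La³⁺] = (Ksp/[OH⁻]^3) = 2.0×10⁻¹² mol L⁻¹
The smaller threshold [La³⁺] is reached first, so La₂(CO₃)₃ precipitates first.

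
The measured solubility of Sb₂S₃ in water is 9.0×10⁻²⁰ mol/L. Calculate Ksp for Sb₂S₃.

Sb₂S₃(s) ⇌ 2 Sb³⁺(aq) + 3 S²⁻(aq)
Let s be the molar solubility. Then [Sb³⁺] = 2s and [S²⁻] = 3s.
Ksp = [Sb³⁺]^2[S²⁻]^3 = (2s)^2 · (3s)^3 = 108s^5
Ksp = 108 × (9.0×10⁻²⁰)^5 = 6.4×10⁻⁹⁴

Ksp = 6.4×10⁻⁹⁴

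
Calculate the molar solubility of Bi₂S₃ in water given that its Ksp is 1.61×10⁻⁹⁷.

Bi₂S₃(s) ⇌ 2 Bi³⁺(aq) + 3 S²⁻(aq)
Call the molar solubility s, so that [Bi³⁺] = 2s and [S²⁻] = 3s.
Ksp = [Bi³⁺]^2[S²⁻]^3 = (2s)^2 · (3s)^3 = 108s^5
108s^5 = 1.61×10⁻⁹⁷  ⇒  s^5 = 1.49×10⁻⁹⁹
s = 1.72×10⁻²⁰ mol/L

1.72×10⁻²⁰ M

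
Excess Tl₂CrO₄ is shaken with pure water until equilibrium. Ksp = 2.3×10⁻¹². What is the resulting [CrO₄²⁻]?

Tl₂CrO₄(s) ⇌ 2 Tl⁺(aq) + CrO₄²⁻(aq)
With molar solubility s: [Tl⁺] = 2s, [CrO₄²⁻] = s.
Ksp = [Tl⁺]^2[CrO₄²⁻] = (2s)^2 · s = 4s^3 = 2.3×10⁻¹²
s = 8.3×10⁻⁵ M
[CrO₄²⁻] = s = 8.3×10⁻⁵ M

8.3×10⁻⁵ M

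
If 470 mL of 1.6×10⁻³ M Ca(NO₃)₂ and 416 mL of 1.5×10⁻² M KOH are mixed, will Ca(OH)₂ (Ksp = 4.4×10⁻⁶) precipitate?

No

After mixing, V = 470 mL + 416 mL = 886 mL.
[Ca²⁺] = (1.6×10⁻³)(470)/886 = 8.5×10⁻⁴ M
[OH⁻] = (1.5×10⁻²)(416)/886 = 7.0×10⁻³ M
Q = [Ca²⁺][OH⁻]^2 = 4.2×10⁻⁸
Q = 4.2×10⁻⁸ < Ksp = 4.4×10⁻⁶, so the solution is unsaturated and no precipitate forms.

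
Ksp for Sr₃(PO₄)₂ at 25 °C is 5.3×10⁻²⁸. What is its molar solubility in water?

1.4×10⁻⁶ M

Sr₃(PO₄)₂(s) ⇌ 3 Sr²⁺(aq) + 2 PO₄³⁻(aq)
If s mol/L of Sr₃(PO₄)₂ dissolves, [Sr²⁺] = 3s and [PO₄³⁻] = 2s.
Ksp = [Sr²⁺]^3[PO₄³⁻]^2 = (3s)^3 · (2s)^2 = 108s^5
108s^5 = 5.3×10⁻²⁸  ⇒  s^5 = 4.9×10⁻³⁰
s = 1.4×10⁻⁶ M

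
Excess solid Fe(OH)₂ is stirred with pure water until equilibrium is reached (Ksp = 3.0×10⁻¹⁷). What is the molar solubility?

2.0×10⁻⁶ M

Fe(OH)₂(s) ⇌ Fe²⁺(aq) + 2 OH⁻(aq)
With molar solubility s: [Fe²⁺] = s, [OH⁻] = 2s.
Ksp = [Fe²⁺][OH⁻]^2 = s · (2s)^2 = 4s^3
4s^3 = 3.0×10⁻¹⁷  ⇒  s^3 = 7.5×10⁻¹⁸
s = (7.5×10⁻¹⁸)^(1/3) = 2.0×10⁻⁶ M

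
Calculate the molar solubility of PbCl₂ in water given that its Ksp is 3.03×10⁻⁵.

PbCl₂(s) ⇌ Pb²⁺(aq) + 2 Cl⁻(aq)
If s mol/L of PbCl₂ dissolves, [Pb²⁺] = s and [Cl⁻] = 2s.
Ksp = [Pb²⁺][Cl⁻]^2 = s · (2s)^2 = 4s^3
4s^3 = 3.03×10⁻⁵  ⇒  s^3 = 7.58×10⁻⁶
s = (7.58×10⁻⁶)^(1/3) = 1.96×10⁻² mol L⁻¹

1.96×10⁻² M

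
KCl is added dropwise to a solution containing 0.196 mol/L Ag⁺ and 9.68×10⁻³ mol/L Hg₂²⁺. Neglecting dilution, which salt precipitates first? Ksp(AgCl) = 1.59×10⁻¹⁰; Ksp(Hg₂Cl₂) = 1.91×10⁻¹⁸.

A salt starts to precipitate once the ion product Q reaches its Ksp.
For AgCl: [Cl⁻] = (Ksp/[Ag⁺]) = 8.11×10⁻¹⁰ mol/L
For Hg₂Cl₂: [Cl⁻] = (Ksp/[Hg₂²⁺])^(1/2) = 1.40×10⁻⁸ mol/L
AgCl requires the lower [Cl⁻], so it precipitates first.

AgCl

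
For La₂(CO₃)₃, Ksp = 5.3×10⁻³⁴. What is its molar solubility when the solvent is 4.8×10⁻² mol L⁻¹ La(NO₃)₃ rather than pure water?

2.0×10⁻¹¹ M

La₂(CO₃)₃(s) ⇌ 2 La³⁺(aq) + 3 CO₃²⁻(aq)
With La³⁺ already at 4.8×10⁻² mol L⁻¹ and s small, take [La³⁺] ≈ 4.8×10⁻² mol L⁻¹ and [CO₃²⁻] = 3s.
Ksp = [La³⁺]^2[CO₃²⁻]^3 = (4.8×10⁻²)^2(3s)^3
(3s)^3 = 5.3×10⁻³⁴ / (4.8×10⁻²)^2 = 2.3×10⁻³¹
s = 2.0×10⁻¹¹ mol L⁻¹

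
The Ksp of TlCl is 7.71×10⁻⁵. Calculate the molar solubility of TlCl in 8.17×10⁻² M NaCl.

TlCl(s) ⇌ Tl⁺(aq) + Cl⁻(aq)
Let s be the solubility of TlCl here. The common ion gives [Cl⁻] ≈ 8.17×10⁻² M, and [Tl⁺] = s.
Ksp = [Tl⁺][Cl⁻] = s(8.17×10⁻²)
s = 7.71×10⁻⁵ / (8.17×10⁻²) = 9.44×10⁻⁴
s = 9.44×10⁻⁴ M

9.44×10⁻⁴ M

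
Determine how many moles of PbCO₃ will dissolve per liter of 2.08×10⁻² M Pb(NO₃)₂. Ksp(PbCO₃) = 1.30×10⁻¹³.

6.25×10⁻¹² M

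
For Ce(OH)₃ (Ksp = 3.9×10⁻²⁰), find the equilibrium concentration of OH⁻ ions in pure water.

Ce(OH)₃(s) ⇌ Ce³⁺(aq) + 3 OH⁻(aq)
With molar solubility s: [Ce³⁺] = s, [OH⁻] = 3s.
Ksp = [Ce³⁺][OH⁻]^3 = s · (3s)^3 = 27s^4 = 3.9×10⁻²⁰
s = 6.2×10⁻⁶ mol L⁻¹
[OH⁻] = 3s = 1.8×10⁻⁵ mol L⁻¹

1.8×10⁻⁵ M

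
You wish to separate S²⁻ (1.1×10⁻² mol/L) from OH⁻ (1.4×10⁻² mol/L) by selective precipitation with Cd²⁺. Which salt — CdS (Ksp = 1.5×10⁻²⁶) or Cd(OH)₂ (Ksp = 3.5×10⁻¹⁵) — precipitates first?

A salt starts to precipitate once the ion product Q reaches its Ksp.
For CdS: [Cd²⁺] = (Ksp/[S²⁻]) = 1.4×10⁻²⁴ mol/L
For Cd(OH)₂: [Cd²⁺] = (Ksp/[OH⁻]^2) = 1.8×10⁻¹¹ mol/L
The smaller threshold [Cd²⁺] is reached first, so CdS precipitates first.

CdS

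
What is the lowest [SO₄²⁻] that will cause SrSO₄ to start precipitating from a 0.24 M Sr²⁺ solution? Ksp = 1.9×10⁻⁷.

Precipitation of each salt begins when its ion product equals Ksp.
SrSO₄(s) ⇌ Sr²⁺(aq) + SO₄²⁻(aq)
Ksp = [Sr²⁺][SO₄²⁻] = [SO₄²⁻](0.24)
[SO₄²⁻] = 1.9×10⁻⁷ / (0.24) = 7.9×10⁻⁷
[SO₄²⁻] = 7.9×10⁻⁷ M

7.9×10⁻⁷ M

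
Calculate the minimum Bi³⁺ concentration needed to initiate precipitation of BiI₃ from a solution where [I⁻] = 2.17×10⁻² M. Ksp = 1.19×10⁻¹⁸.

1.16×10⁻¹³ M

Precipitation begins when Q = Ksp.
BiI₃(s) ⇌ Bi³⁺(aq) + 3 I⁻(aq)
Ksp = [Bi³⁺][I⁻]^3 = [Bi³⁺](2.17×10⁻²)^3
[Bi³⁺] = 1.19×10⁻¹⁸ / (2.17×10⁻²)^3 = 1.16×10⁻¹³
[Bi³⁺] = 1.16×10⁻¹³ M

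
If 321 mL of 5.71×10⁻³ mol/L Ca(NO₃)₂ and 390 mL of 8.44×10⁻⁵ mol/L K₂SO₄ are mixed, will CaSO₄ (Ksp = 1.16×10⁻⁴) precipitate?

Total volume after mixing = 321 + 390 = 711 mL.
[Ca²⁺] = (5.71×10⁻³)(321)/711 = 2.58×10⁻³ mol/L
[SO₄²⁻] = (8.44×10⁻⁵)(390)/711 = 4.63×10⁻⁵ mol/L
Q = [Ca²⁺][SO₄²⁻] = 1.19×10⁻⁷
Q = 1.19×10⁻⁷ < Ksp = 1.16×10⁻⁴, so the solution is unsaturated and no precipitate forms.

No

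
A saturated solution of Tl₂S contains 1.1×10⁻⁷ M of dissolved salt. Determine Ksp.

Tl₂S(s) ⇌ 2 Tl⁺(aq) + S²⁻(aq)
If s mol/L of Tl₂S dissolves, [Tl⁺] = 2s and [S²⁻] = s.
Ksp = [Tl⁺]^2[S²⁻] = (2s)^2 · s = 4s^3
Ksp = 4 × (1.1×10⁻⁷)^3 = 5.3×10⁻²¹

Ksp = 5.3×10⁻²¹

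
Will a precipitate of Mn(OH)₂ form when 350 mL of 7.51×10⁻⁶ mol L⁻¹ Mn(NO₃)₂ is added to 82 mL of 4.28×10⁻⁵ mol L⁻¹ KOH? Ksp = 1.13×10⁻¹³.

No

The combined volume is 432 mL.
[Mn²⁺] = (7.51×10⁻⁶)(350)/432 = 6.08×10⁻⁶ mol L⁻¹
[OH⁻] = (4.28×10⁻⁵)(82)/432 = 8.12×10⁻⁶ mol L⁻¹
Q = [Mn²⁺][OH⁻]^2 = 4.02×10⁻¹⁶
Q < Ksp (4.02×10⁻¹⁶ vs 1.13×10⁻¹³); the solution remains unsaturated and no precipitate forms.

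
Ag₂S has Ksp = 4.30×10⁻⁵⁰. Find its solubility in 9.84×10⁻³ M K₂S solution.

1.05×10⁻²⁴ M

Ag₂S(s) ⇌ 2 Ag⁺(aq) + S²⁻(aq)
The solution already contains S²⁻ at 9.84×10⁻³ M. Let s be the molar solubility of Ag₂S.
[S²⁻] ≈ 9.84×10⁻³ M (common ion dominates); [Ag⁺] = 2s.
Ksp = [Ag⁺]^2[S²⁻] = (2s)^2(9.84×10⁻³)
(2s)^2 = 4.30×10⁻⁵⁰ / (9.84×10⁻³) = 4.37×10⁻⁴⁸
s = 1.05×10⁻²⁴ M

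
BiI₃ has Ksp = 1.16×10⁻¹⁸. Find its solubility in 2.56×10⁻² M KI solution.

BiI₃(s) ⇌ Bi³⁺(aq) + 3 I⁻(aq)
The solution already contains I⁻ at 2.56×10⁻² M. Let s be the molar solubility of BiI₃.
[I⁻] ≈ 2.56×10⁻² M (common ion dominates); [Bi³⁺] = s.
Ksp = [Bi³⁺][I⁻]^3 = s(2.56×10⁻²)^3
s = 1.16×10⁻¹⁸ / (2.56×10⁻²)^3 = 6.91×10⁻¹⁴
s = 6.91×10⁻¹⁴ M

6.91×10⁻¹⁴ M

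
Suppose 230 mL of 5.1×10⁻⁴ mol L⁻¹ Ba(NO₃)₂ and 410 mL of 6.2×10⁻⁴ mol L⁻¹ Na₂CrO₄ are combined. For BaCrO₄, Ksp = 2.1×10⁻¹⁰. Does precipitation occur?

Yes

Total volume after mixing = 230 + 410 = 640 mL.
[Ba²⁺] = (5.1×10⁻⁴)(230)/640 = 1.8×10⁻⁴ mol L⁻¹
[CrO₄²⁻] = (6.2×10⁻⁴)(410)/640 = 4.0×10⁻⁴ mol L⁻¹
Q = [Ba²⁺][CrO₄²⁻] = 7.3×10⁻⁸
Because Q > Ksp (7.3×10⁻⁸ vs 2.1×10⁻¹⁰), a precipitate of BaCrO₄ forms.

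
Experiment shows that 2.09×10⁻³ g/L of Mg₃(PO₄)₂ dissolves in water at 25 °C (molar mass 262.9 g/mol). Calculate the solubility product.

Ksp = 3.43×10⁻²⁴

s = (2.09×10⁻³ g L⁻¹)/(262.9 g mol⁻¹) = 7.9498×10⁻⁶ M
Mg₃(PO₄)₂(s) ⇌ 3 Mg²⁺(aq) + 2 PO₄³⁻(aq)
Call the molar solubility s, so that [Mg²⁺] = 3s and [PO₄³⁻] = 2s.
Ksp = [Mg²⁺]^3[PO₄³⁻]^2 = (3s)^3 · (2s)^2 = 108s^5
Ksp = 108 × (7.9498×10⁻⁶)^5 = 3.43×10⁻²⁴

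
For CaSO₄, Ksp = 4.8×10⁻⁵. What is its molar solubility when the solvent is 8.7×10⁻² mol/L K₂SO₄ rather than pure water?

5.5×10⁻⁴ M

CaSO₄(s) ⇌ Ca²⁺(aq) + SO₄²⁻(aq)
Let s be the solubility of CaSO₄ here. The common ion gives [SO₄²⁻] ≈ 8.7×10⁻² mol/L, and [Ca²⁺] = s.
Ksp = [Ca²⁺][SO₄²⁻] = s(8.7×10⁻²)
s = 4.8×10⁻⁵ / (8.7×10⁻²) = 5.5×10⁻⁴
s = 5.5×10⁻⁴ mol/L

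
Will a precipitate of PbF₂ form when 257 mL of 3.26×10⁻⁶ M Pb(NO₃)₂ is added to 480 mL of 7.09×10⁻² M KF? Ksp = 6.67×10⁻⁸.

Total volume after mixing = 257 + 480 = 737 mL.
[Pb²⁺] = (3.26×10⁻⁶)(257)/737 = 1.14×10⁻⁶ M
[F⁻] = (7.09×10⁻²)(480)/737 = 4.62×10⁻² M
Q = [Pb²⁺][F⁻]^2 = 2.42×10⁻⁹
Q = 2.42×10⁻⁹ < Ksp = 6.67×10⁻⁸, so the solution is unsaturated and no precipitate forms.

No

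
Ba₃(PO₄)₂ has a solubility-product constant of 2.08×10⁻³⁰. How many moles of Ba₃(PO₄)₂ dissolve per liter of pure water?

4.54×10⁻⁷ M

Ba₃(PO₄)₂(s) ⇌ 3 Ba²⁺(aq) + 2 PO₄³⁻(aq)
With molar solubility s: [Ba²⁺] = 3s, [PO₄³⁻] = 2s.
Ksp = [Ba²⁺]^3[PO₄³⁻]^2 = (3s)^3 · (2s)^2 = 108s^5
108s^5 = 2.08×10⁻³⁰  ⇒  s^5 = 1.93×10⁻³²
Taking the 5th root, s = 4.54×10⁻⁷ mol L⁻¹.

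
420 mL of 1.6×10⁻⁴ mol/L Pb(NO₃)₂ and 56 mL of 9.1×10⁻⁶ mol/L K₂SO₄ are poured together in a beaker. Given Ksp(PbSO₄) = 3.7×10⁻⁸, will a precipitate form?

Total volume after mixing = 420 + 56 = 476 mL.
[Pb²⁺] = (1.6×10⁻⁴)(420)/476 = 1.4×10⁻⁴ mol/L
[SO₄²⁻] = (9.1×10⁻⁶)(56)/476 = 1.1×10⁻⁶ mol/L
Q = [Pb²⁺][SO₄²⁻] = 1.5×10⁻¹⁰
Q = 1.5×10⁻¹⁰ < Ksp = 3.7×10⁻⁸, so the solution is unsaturated and no precipitate forms.

No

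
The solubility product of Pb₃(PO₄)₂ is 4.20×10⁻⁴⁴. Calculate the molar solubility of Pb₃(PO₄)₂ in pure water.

Pb₃(PO₄)₂(s) ⇌ 3 Pb²⁺(aq) + 2 PO₄³⁻(aq)
With molar solubility s: [Pb²⁺] = 3s, [PO₄³⁻] = 2s.
Ksp = [Pb²⁺]^3[PO₄³⁻]^2 = (3s)^3 · (2s)^2 = 108s^5
108s^5 = 4.20×10⁻⁴⁴  ⇒  s^5 = 3.89×10⁻⁴⁶
s = (3.89×10⁻⁴⁶)^(1/5) = 8.28×10⁻¹⁰ mol L⁻¹

8.28×10⁻¹⁰ M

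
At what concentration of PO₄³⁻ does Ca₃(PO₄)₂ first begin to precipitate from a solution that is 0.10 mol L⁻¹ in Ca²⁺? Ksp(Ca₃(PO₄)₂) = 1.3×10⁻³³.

1.1×10⁻¹⁵ M

Precipitation begins when Q = Ksp.
Ca₃(PO₄)₂(s) ⇌ 3 Ca²⁺(aq) + 2 PO₄³⁻(aq)
Ksp = [Ca²⁺]^3[PO₄³⁻]^2 = [PO₄³⁻]^2(0.10)^3
[PO₄³⁻]^2 = 1.3×10⁻³³ / (0.10)^3 = 1.3×10⁻³⁰
[PO₄³⁻] = 1.1×10⁻¹⁵ mol L⁻¹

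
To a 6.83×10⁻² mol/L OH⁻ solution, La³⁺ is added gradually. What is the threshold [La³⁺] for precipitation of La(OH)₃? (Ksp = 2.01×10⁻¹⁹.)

6.31×10⁻¹⁶ M

The threshold for precipitation is Q = Ksp.
La(OH)₃(s) ⇌ La³⁺(aq) + 3 OH⁻(aq)
Ksp = [La³⁺][OH⁻]^3 = [La³⁺](6.83×10⁻²)^3
[La³⁺] = 2.01×10⁻¹⁹ / (6.83×10⁻²)^3 = 6.31×10⁻¹⁶
[La³⁺] = 6.31×10⁻¹⁶ mol/L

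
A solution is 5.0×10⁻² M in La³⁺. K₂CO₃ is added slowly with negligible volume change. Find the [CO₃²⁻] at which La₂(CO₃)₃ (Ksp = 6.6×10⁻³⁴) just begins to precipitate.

The threshold for precipitation is Q = Ksp.
La₂(CO₃)₃(s) ⇌ 2 La³⁺(aq) + 3 CO₃²⁻(aq)
Ksp = [La³⁺]^2[CO₃²⁻]^3 = [CO₃²⁻]^3(5.0×10⁻²)^2
[CO₃²⁻]^3 = 6.6×10⁻³⁴ / (5.0×10⁻²)^2 = 2.6×10⁻³¹
[CO₃²⁻] = 6.4×10⁻¹¹ M

6.4×10⁻¹¹ M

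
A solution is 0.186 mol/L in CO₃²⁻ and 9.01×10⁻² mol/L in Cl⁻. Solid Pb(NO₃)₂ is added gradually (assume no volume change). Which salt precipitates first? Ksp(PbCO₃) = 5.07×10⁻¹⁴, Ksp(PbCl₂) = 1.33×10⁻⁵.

Each salt precipitates once Q = Ksp for that salt.
For PbCO₃: [Pb²⁺] = (Ksp/[CO₃²⁻]) = 2.73×10⁻¹³ mol/L
For PbCl₂: [Pb²⁺] = (Ksp/[Cl⁻]^2) = 1.64×10⁻³ mol/L
PbCO₃ requires the lower [Pb²⁺], so it precipitates first.

PbCO₃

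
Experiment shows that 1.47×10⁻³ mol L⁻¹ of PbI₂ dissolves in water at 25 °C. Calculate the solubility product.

Ksp = 1.27×10⁻⁸

PbI₂(s) ⇌ Pb²⁺(aq) + 2 I⁻(aq)
With molar solubility s: [Pb²⁺] = s, [I⁻] = 2s.
Ksp = [Pb²⁺][I⁻]^2 = s · (2s)^2 = 4s^3
Ksp = 4 × (1.47×10⁻³)^3 = 1.27×10⁻⁸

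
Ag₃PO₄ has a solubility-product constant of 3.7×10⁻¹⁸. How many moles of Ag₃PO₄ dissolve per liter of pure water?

1.9×10⁻⁵ M

Ag₃PO₄(s) ⇌ 3 Ag⁺(aq) + PO₄³⁻(aq)
If s mol/L of Ag₃PO₄ dissolves, [Ag⁺] = 3s and [PO₄³⁻] = s.
Ksp = [Ag⁺]^3[PO₄³⁻] = (3s)^3 · s = 27s^4
27s^4 = 3.7×10⁻¹⁸  ⇒  s^4 = 1.4×10⁻¹⁹
Taking the 4th root, s = 1.9×10⁻⁵ mol L⁻¹.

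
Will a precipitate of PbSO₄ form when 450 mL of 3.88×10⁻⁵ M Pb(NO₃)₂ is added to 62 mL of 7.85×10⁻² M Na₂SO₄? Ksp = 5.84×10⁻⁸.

Total volume after mixing = 450 + 62 = 512 mL.
[Pb²⁺] = (3.88×10⁻⁵)(450)/512 = 3.41×10⁻⁵ M
[SO₄²⁻] = (7.85×10⁻²)(62)/512 = 9.51×10⁻³ M
Q = [Pb²⁺][SO₄²⁻] = 3.24×10⁻⁷
Because Q > Ksp (3.24×10⁻⁷ vs 5.84×10⁻⁸), a precipitate of PbSO₄ forms.

Yes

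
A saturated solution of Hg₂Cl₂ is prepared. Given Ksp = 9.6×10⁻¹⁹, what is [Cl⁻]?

1.2×10⁻⁶ M

Hg₂Cl₂(s) ⇌ Hg₂²⁺(aq) + 2 Cl⁻(aq)
Let s be the molar solubility. Then [Hg₂²⁺] = s and [Cl⁻] = 2s.
Ksp = [Hg₂²⁺][Cl⁻]^2 = s · (2s)^2 = 4s^3 = 9.6×10⁻¹⁹
s = 6.2×10⁻⁷ M
[Cl⁻] = 2s = 1.2×10⁻⁶ M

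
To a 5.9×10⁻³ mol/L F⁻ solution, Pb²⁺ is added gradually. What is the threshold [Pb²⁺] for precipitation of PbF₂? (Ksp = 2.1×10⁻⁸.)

6.0×10⁻⁴ M

Each salt precipitates once Q = Ksp for that salt.
PbF₂(s) ⇌ Pb²⁺(aq) + 2 F⁻(aq)
Ksp = [Pb²⁺][F⁻]^2 = [Pb²⁺](5.9×10⁻³)^2
[Pb²⁺] = 2.1×10⁻⁸ / (5.9×10⁻³)^2 = 6.0×10⁻⁴
[Pb²⁺] = 6.0×10⁻⁴ mol/L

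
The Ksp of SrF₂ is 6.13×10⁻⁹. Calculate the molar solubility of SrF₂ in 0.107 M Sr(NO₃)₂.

SrF₂(s) ⇌ Sr²⁺(aq) + 2 F⁻(aq)
Sr²⁺ is already present at 0.107 M. If s mol/L of SrF₂ dissolves, [F⁻] = 2s while [Sr²⁺] ≈ 0.107 M.
Ksp = [Sr²⁺][F⁻]^2 = (0.107)(2s)^2
(2s)^2 = 6.13×10⁻⁹ / (0.107) = 5.73×10⁻⁸
s = 1.20×10⁻⁴ M

1.20×10⁻⁴ M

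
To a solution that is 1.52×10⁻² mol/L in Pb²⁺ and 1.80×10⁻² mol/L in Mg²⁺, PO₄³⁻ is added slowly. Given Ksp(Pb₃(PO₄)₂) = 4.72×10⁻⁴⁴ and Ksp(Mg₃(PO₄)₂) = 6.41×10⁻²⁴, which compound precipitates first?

Pb₃(PO₄)₂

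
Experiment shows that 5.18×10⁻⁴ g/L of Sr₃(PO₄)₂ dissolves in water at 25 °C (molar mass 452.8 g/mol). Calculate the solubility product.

s = (5.18×10⁻⁴ g L⁻¹)/(452.8 g mol⁻¹) = 1.1440×10⁻⁶ M
Sr₃(PO₄)₂(s) ⇌ 3 Sr²⁺(aq) + 2 PO₄³⁻(aq)
Call the molar solubility s, so that [Sr²⁺] = 3s and [PO₄³⁻] = 2s.
Ksp = [Sr²⁺]^3[PO₄³⁻]^2 = (3s)^3 · (2s)^2 = 108s^5
Ksp = 108 × (1.1440×10⁻⁶)^5 = 2.12×10⁻²⁸

Ksp = 2.12×10⁻²⁸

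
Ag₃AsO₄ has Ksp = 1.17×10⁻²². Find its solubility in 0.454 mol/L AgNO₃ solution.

Ag₃AsO₄(s) ⇌ 3 Ag⁺(aq) + AsO₄³⁻(aq)
Let s be the solubility of Ag₃AsO₄ here. The common ion gives [Ag⁺] ≈ 0.454 mol/L, and [AsO₄³⁻] = s.
Ksp = [Ag⁺]^3[AsO₄³⁻] = (0.454)^3s
s = 1.17×10⁻²² / (0.454)^3 = 1.25×10⁻²¹
s = 1.25×10⁻²¹ mol/L

1.25×10⁻²¹ M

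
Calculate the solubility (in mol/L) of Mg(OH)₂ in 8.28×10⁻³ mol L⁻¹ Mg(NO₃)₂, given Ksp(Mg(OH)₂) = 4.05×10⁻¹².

1.11×10⁻⁵ M

Mg(OH)₂(s) ⇌ Mg²⁺(aq) + 2 OH⁻(aq)
Let s be the solubility of Mg(OH)₂ here. The common ion gives [Mg²⁺] ≈ 8.28×10⁻³ mol L⁻¹, and [OH⁻] = 2s.
Ksp = [Mg²⁺][OH⁻]^2 = (8.28×10⁻³)(2s)^2
(2s)^2 = 4.05×10⁻¹² / (8.28×10⁻³) = 4.89×10⁻¹⁰
s = 1.11×10⁻⁵ mol L⁻¹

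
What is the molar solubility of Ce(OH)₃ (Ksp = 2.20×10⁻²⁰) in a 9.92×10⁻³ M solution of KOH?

Ce(OH)₃(s) ⇌ Ce³⁺(aq) + 3 OH⁻(aq)
OH⁻ is already present at 9.92×10⁻³ M. If s mol/L of Ce(OH)₃ dissolves, [Ce³⁺] = s while [OH⁻] ≈ 9.92×10⁻³ M.
Ksp = [Ce³⁺][OH⁻]^3 = s(9.92×10⁻³)^3
s = 2.20×10⁻²⁰ / (9.92×10⁻³)^3 = 2.25×10⁻¹⁴
s = 2.25×10⁻¹⁴ M

2.25×10⁻¹⁴ M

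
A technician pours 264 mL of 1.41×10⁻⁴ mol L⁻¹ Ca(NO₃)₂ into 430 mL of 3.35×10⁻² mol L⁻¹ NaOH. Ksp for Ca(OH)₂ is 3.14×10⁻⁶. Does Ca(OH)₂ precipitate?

After mixing, V = 264 mL + 430 mL = 694 mL.
[Ca²⁺] = (1.41×10⁻⁴)(264)/694 = 5.36×10⁻⁵ mol L⁻¹
[OH⁻] = (3.35×10⁻²)(430)/694 = 2.08×10⁻² mol L⁻¹
Q = [Ca²⁺][OH⁻]^2 = 2.31×10⁻⁸
Since Q (2.31×10⁻⁸) is less than Ksp (3.14×10⁻⁶), no Ca(OH)₂ precipitates.

No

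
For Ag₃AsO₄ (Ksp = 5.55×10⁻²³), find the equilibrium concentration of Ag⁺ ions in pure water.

Ag₃AsO₄(s) ⇌ 3 Ag⁺(aq) + AsO₄³⁻(aq)
For each mole of Ag₃AsO₄ that dissolves per liter, [Ag⁺] = 3s and [AsO₄³⁻] = s; let s denote this solubility.
Ksp = [Ag⁺]^3[AsO₄³⁻] = (3s)^3 · s = 27s^4 = 5.55×10⁻²³
s = 1.20×10⁻⁶ mol/L
[Ag⁺] = 3s = 3.59×10⁻⁶ mol/L

3.59×10⁻⁶ M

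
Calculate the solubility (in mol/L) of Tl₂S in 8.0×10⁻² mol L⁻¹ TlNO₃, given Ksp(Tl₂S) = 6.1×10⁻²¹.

Tl₂S(s) ⇌ 2 Tl⁺(aq) + S²⁻(aq)
With Tl⁺ already at 8.0×10⁻² mol L⁻¹ and s small, take [Tl⁺] ≈ 8.0×10⁻² mol L⁻¹ and [S²⁻] = s.
Ksp = [Tl⁺]^2[S²⁻] = (8.0×10⁻²)^2s
s = 6.1×10⁻²¹ / (8.0×10⁻²)^2 = 9.5×10⁻¹⁹
s = 9.5×10⁻¹⁹ mol L⁻¹

9.5×10⁻¹⁹ M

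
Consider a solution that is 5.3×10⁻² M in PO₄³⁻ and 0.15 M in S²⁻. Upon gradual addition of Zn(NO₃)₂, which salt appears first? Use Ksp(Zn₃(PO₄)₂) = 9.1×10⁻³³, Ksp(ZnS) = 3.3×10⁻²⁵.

ZnS

Each salt precipitates once Q = Ksp for that salt.
For Zn₃(PO₄)₂: [Zn²⁺] = (Ksp/[PO₄³⁻]^2)^(1/3) = 1.5×10⁻¹⁰ M
For ZnS: [Zn²⁺] = (Ksp/[S²⁻]) = 2.2×10⁻²⁴ M
Since ZnS needs less Zn²⁺ to reach saturation, it precipitates first.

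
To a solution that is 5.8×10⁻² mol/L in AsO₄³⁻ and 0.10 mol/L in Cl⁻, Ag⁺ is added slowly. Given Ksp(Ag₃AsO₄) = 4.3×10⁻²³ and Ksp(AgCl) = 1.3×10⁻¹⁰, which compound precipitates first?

Each salt precipitates once Q = Ksp for that salt.
For Ag₃AsO₄: [Ag⁺] = (Ksp/[AsO₄³⁻])^(1/3) = 9.1×10⁻⁸ mol/L
For AgCl: [Ag⁺] = (Ksp/[Cl⁻]) = 1.3×10⁻⁹ mol/L
AgCl requires the lower [Ag⁺], so it precipitates first.

AgCl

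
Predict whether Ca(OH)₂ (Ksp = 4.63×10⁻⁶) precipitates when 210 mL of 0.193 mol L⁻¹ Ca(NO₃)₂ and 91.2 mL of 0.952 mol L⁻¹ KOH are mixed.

Yes

After mixing, V = 210 mL + 91.2 mL = 301.2 mL.
[Ca²⁺] = (0.193)(210)/301.2 = 0.135 mol L⁻¹
[OH⁻] = (0.952)(91.2)/301.2 = 0.288 mol L⁻¹
Q = [Ca²⁺][OH⁻]^2 = 1.12×10⁻²
Since Q (1.12×10⁻²) exceeds Ksp (4.63×10⁻⁶), Ca(OH)₂ will precipitate.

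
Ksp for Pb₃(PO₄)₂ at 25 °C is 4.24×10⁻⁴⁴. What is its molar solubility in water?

8.29×10⁻¹⁰ M

Pb₃(PO₄)₂(s) ⇌ 3 Pb²⁺(aq) + 2 PO₄³⁻(aq)
Let s be the molar solubility. Then [Pb²⁺] = 3s and [PO₄³⁻] = 2s.
Ksp = [Pb²⁺]^3[PO₄³⁻]^2 = (3s)^3 · (2s)^2 = 108s^5
108s^5 = 4.24×10⁻⁴⁴  ⇒  s^5 = 3.93×10⁻⁴⁶
Taking the 5th root, s = 8.29×10⁻¹⁰ mol L⁻¹.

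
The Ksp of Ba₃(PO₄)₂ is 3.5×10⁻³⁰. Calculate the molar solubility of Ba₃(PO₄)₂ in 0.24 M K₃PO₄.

Ba₃(PO₄)₂(s) ⇌ 3 Ba²⁺(aq) + 2 PO₄³⁻(aq)
PO₄³⁻ is already present at 0.24 M. If s mol/L of Ba₃(PO₄)₂ dissolves, [Ba²⁺] = 3s while [PO₄³⁻] ≈ 0.24 M.
Ksp = [Ba²⁺]^3[PO₄³⁻]^2 = (3s)^3(0.24)^2
(3s)^3 = 3.5×10⁻³⁰ / (0.24)^2 = 6.1×10⁻²⁹
s = 1.3×10⁻¹⁰ M

1.3×10⁻¹⁰ M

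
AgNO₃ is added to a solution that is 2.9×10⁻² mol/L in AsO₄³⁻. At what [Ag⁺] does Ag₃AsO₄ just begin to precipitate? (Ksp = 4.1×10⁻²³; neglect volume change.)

Precipitation of each salt begins when its ion product equals Ksp.
Ag₃AsO₄(s) ⇌ 3 Ag⁺(aq) + AsO₄³⁻(aq)
Ksp = [Ag⁺]^3[AsO₄³⁻] = [Ag⁺]^3(2.9×10⁻²)
[Ag⁺]^3 = 4.1×10⁻²³ / (2.9×10⁻²) = 1.4×10⁻²¹
[Ag⁺] = 1.1×10⁻⁷ mol/L

1.1×10⁻⁷ M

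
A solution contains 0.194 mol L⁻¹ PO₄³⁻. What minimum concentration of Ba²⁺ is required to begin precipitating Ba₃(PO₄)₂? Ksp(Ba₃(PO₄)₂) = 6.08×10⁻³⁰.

5.45×10⁻¹⁰ M

A salt starts to precipitate once the ion product Q reaches its Ksp.
Ba₃(PO₄)₂(s) ⇌ 3 Ba²⁺(aq) + 2 PO₄³⁻(aq)
Ksp = [Ba²⁺]^3[PO₄³⁻]^2 = [Ba²⁺]^3(0.194)^2
[Ba²⁺]^3 = 6.08×10⁻³⁰ / (0.194)^2 = 1.62×10⁻²⁸
[Ba²⁺] = 5.45×10⁻¹⁰ mol L⁻¹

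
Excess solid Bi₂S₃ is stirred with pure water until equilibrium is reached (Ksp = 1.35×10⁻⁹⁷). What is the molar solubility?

1.66×10⁻²⁰ M

Bi₂S₃(s) ⇌ 2 Bi³⁺(aq) + 3 S²⁻(aq)
Let s be the molar solubility. Then [Bi³⁺] = 2s and [S²⁻] = 3s.
Ksp = [Bi³⁺]^2[S²⁻]^3 = (2s)^2 · (3s)^3 = 108s^5
108s^5 = 1.35×10⁻⁹⁷  ⇒  s^5 = 1.25×10⁻⁹⁹
s = (1.25×10⁻⁹⁹)^(1/5) = 1.66×10⁻²⁰ mol/L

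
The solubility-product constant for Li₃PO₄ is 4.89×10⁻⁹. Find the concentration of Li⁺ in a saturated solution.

Li₃PO₄(s) ⇌ 3 Li⁺(aq) + PO₄³⁻(aq)
If s mol/L of Li₃PO₄ dissolves, [Li⁺] = 3s and [PO₄³⁻] = s.
Ksp = [Li⁺]^3[PO₄³⁻] = (3s)^3 · s = 27s^4 = 4.89×10⁻⁹
s = 3.67×10⁻³ M
[Li⁺] = 3s = 1.10×10⁻² M

1.10×10⁻² M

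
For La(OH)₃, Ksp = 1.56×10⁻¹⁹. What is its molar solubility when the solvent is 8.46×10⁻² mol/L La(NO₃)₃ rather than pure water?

4.09×10⁻⁷ M

La(OH)₃(s) ⇌ La³⁺(aq) + 3 OH⁻(aq)
La³⁺ is already present at 8.46×10⁻² mol/L. If s mol/L of La(OH)₃ dissolves, [OH⁻] = 3s while [La³⁺] ≈ 8.46×10⁻² mol/L.
Ksp = [La³⁺][OH⁻]^3 = (8.46×10⁻²)(3s)^3
(3s)^3 = 1.56×10⁻¹⁹ / (8.46×10⁻²) = 1.84×10⁻¹⁸
s = 4.09×10⁻⁷ mol/L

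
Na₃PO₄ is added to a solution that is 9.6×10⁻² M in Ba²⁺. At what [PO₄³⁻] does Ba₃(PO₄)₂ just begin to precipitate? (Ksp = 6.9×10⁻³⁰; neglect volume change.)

A salt starts to precipitate once the ion product Q reaches its Ksp.
Ba₃(PO₄)₂(s) ⇌ 3 Ba²⁺(aq) + 2 PO₄³⁻(aq)
Ksp = [Ba²⁺]^3[PO₄³⁻]^2 = [PO₄³⁻]^2(9.6×10⁻²)^3
[PO₄³⁻]^2 = 6.9×10⁻³⁰ / (9.6×10⁻²)^3 = 7.8×10⁻²⁷
[PO₄³⁻] = 8.8×10⁻¹⁴ M

8.8×10⁻¹⁴ M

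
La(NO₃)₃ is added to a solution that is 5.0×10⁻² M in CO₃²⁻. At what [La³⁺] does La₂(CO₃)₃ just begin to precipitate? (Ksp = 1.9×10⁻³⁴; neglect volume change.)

1.2×10⁻¹⁵ M

Precipitation of each salt begins when its ion product equals Ksp.
La₂(CO₃)₃(s) ⇌ 2 La³⁺(aq) + 3 CO₃²⁻(aq)
Ksp = [La³⁺]^2[CO₃²⁻]^3 = [La³⁺]^2(5.0×10⁻²)^3
[La³⁺]^2 = 1.9×10⁻³⁴ / (5.0×10⁻²)^3 = 1.5×10⁻³⁰
[La³⁺] = 1.2×10⁻¹⁵ M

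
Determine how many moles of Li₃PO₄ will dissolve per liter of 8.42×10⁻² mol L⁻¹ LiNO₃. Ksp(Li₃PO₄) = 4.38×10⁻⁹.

7.34×10⁻⁶ M

Li₃PO₄(s) ⇌ 3 Li⁺(aq) + PO₄³⁻(aq)
Li⁺ is already present at 8.42×10⁻² mol L⁻¹. If s mol/L of Li₃PO₄ dissolves, [PO₄³⁻] = s while [Li⁺] ≈ 8.42×10⁻² mol L⁻¹.
Ksp = [Li⁺]^3[PO₄³⁻] = (8.42×10⁻²)^3s
s = 4.38×10⁻⁹ / (8.42×10⁻²)^3 = 7.34×10⁻⁶
s = 7.34×10⁻⁶ mol L⁻¹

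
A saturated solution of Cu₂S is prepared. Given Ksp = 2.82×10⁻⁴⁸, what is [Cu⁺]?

1.78×10⁻¹⁶ M

Cu₂S(s) ⇌ 2 Cu⁺(aq) + S²⁻(aq)
Let s be the molar solubility. Then [Cu⁺] = 2s and [S²⁻] = s.
Ksp = [Cu⁺]^2[S²⁻] = (2s)^2 · s = 4s^3 = 2.82×10⁻⁴⁸
s = 8.90×10⁻¹⁷ mol L⁻¹
[Cu⁺] = 2s = 1.78×10⁻¹⁶ mol L⁻¹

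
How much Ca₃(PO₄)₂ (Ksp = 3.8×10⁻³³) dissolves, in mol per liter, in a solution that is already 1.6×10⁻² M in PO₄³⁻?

8.2×10⁻¹¹ M

Ca₃(PO₄)₂(s) ⇌ 3 Ca²⁺(aq) + 2 PO₄³⁻(aq)
The solution already contains PO₄³⁻ at 1.6×10⁻² M. Let s be the molar solubility of Ca₃(PO₄)₂.
[PO₄³⁻] ≈ 1.6×10⁻² M (common ion dominates); [Ca²⁺] = 3s.
Ksp = [Ca²⁺]^3[PO₄³⁻]^2 = (3s)^3(1.6×10⁻²)^2
(3s)^3 = 3.8×10⁻³³ / (1.6×10⁻²)^2 = 1.5×10⁻²⁹
s = 8.2×10⁻¹¹ M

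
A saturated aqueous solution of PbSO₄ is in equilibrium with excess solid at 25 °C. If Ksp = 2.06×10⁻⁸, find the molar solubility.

1.44×10⁻⁴ M

PbSO₄(s) ⇌ Pb²⁺(aq) + SO₄²⁻(aq)
If s mol/L of PbSO₄ dissolves, [Pb²⁺] = s and [SO₄²⁻] = s.
Ksp = [Pb²⁺][SO₄²⁻] = s · s = s^2
s^2 = 2.06×10⁻⁸
s = 1.44×10⁻⁴ mol L⁻¹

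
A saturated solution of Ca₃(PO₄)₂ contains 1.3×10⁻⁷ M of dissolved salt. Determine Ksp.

Ksp = 4.0×10⁻³³

Ca₃(PO₄)₂(s) ⇌ 3 Ca²⁺(aq) + 2 PO₄³⁻(aq)
With molar solubility s: [Ca²⁺] = 3s, [PO₄³⁻] = 2s.
Ksp = [Ca²⁺]^3[PO₄³⁻]^2 = (3s)^3 · (2s)^2 = 108s^5
Ksp = 108 × (1.3×10⁻⁷)^5 = 4.0×10⁻³³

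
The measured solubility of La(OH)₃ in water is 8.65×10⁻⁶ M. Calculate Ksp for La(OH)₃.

Ksp = 1.51×10⁻¹⁹

La(OH)₃(s) ⇌ La³⁺(aq) + 3 OH⁻(aq)
Call the molar solubility s, so that [La³⁺] = s and [OH⁻] = 3s.
Ksp = [La³⁺][OH⁻]^3 = s · (3s)^3 = 27s^4
Ksp = 27 × (8.65×10⁻⁶)^4 = 1.51×10⁻¹⁹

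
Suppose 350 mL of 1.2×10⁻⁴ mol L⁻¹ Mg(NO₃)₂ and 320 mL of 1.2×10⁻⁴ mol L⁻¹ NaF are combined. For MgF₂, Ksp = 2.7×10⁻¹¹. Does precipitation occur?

No

Total volume after mixing = 350 + 320 = 670 mL.
[Mg²⁺] = (1.2×10⁻⁴)(350)/670 = 6.3×10⁻⁵ mol L⁻¹
[F⁻] = (1.2×10⁻⁴)(320)/670 = 5.7×10⁻⁵ mol L⁻¹
Q = [Mg²⁺][F⁻]^2 = 2.1×10⁻¹³
Q < Ksp (2.1×10⁻¹³ vs 2.7×10⁻¹¹); the solution remains unsaturated and no precipitate forms.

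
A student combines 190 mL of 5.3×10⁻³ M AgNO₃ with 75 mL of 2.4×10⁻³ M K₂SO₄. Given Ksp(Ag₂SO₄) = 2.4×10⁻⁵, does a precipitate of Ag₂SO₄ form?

After mixing, V = 190 mL + 75 mL = 265 mL.
[Ag⁺] = (5.3×10⁻³)(190)/265 = 3.8×10⁻³ M
[SO₄²⁻] = (2.4×10⁻³)(75)/265 = 6.8×10⁻⁴ M
Q = [Ag⁺]^2[SO₄²⁻] = 9.8×10⁻⁹
Since Q (9.8×10⁻⁹) is less than Ksp (2.4×10⁻⁵), no Ag₂SO₄ precipitates.

No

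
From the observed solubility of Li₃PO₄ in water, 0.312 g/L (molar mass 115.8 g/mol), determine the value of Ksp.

Molar solubility s = (0.312 g/L) / (115.8 g/mol) = 2.6943×10⁻³ mol/L
Li₃PO₄(s) ⇌ 3 Li⁺(aq) + PO₄³⁻(aq)
Call the molar solubility s, so that [Li⁺] = 3s and [PO₄³⁻] = s.
Ksp = [Li⁺]^3[PO₄³⁻] = (3s)^3 · s = 27s^4
Ksp = 27 × (2.6943×10⁻³)^4 = 1.42×10⁻⁹

Ksp = 1.42×10⁻⁹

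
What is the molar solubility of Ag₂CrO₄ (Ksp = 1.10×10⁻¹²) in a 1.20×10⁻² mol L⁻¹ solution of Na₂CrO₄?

Ag₂CrO₄(s) ⇌ 2 Ag⁺(aq) + CrO₄²⁻(aq)
CrO₄²⁻ is already present at 1.20×10⁻² mol L⁻¹. If s mol/L of Ag₂CrO₄ dissolves, [Ag⁺] = 2s while [CrO₄²⁻] ≈ 1.20×10⁻² mol L⁻¹.
Ksp = [Ag⁺]^2[CrO₄²⁻] = (2s)^2(1.20×10⁻²)
(2s)^2 = 1.10×10⁻¹² / (1.20×10⁻²) = 9.17×10⁻¹¹
s = 4.79×10⁻⁶ mol L⁻¹

4.79×10⁻⁶ M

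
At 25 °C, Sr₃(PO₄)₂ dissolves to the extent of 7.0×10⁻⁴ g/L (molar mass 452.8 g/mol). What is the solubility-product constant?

s = (7.0×10⁻⁴ g L⁻¹)/(452.8 g mol⁻¹) = 1.546×10⁻⁶ M
Sr₃(PO₄)₂(s) ⇌ 3 Sr²⁺(aq) + 2 PO₄³⁻(aq)
Call the molar solubility s, so that [Sr²⁺] = 3s and [PO₄³⁻] = 2s.
Ksp = [Sr²⁺]^3[PO₄³⁻]^2 = (3s)^3 · (2s)^2 = 108s^5
Ksp = 108 × (1.546×10⁻⁶)^5 = 9.5×10⁻²⁸

Ksp = 9.5×10⁻²⁸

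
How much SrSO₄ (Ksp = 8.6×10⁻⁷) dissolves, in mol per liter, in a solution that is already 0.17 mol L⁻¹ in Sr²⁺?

SrSO₄(s) ⇌ Sr²⁺(aq) + SO₄²⁻(aq)
The solution already contains Sr²⁺ at 0.17 mol L⁻¹. Let s be the molar solubility of SrSO₄.
[Sr²⁺] ≈ 0.17 mol L⁻¹ (common ion dominates); [SO₄²⁻] = s.
Ksp = [Sr²⁺][SO₄²⁻] = (0.17)s
s = 8.6×10⁻⁷ / (0.17) = 5.1×10⁻⁶
s = 5.1×10⁻⁶ mol L⁻¹

5.1×10⁻⁶ M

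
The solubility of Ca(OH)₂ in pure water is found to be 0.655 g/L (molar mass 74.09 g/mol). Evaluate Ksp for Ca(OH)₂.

Molar solubility s = (0.655 g/L) / (74.09 g/mol) = 8.8406×10⁻³ mol/L
Ca(OH)₂(s) ⇌ Ca²⁺(aq) + 2 OH⁻(aq)
For each mole of Ca(OH)₂ that dissolves per liter, [Ca²⁺] = s and [OH⁻] = 2s; let s denote this solubility.
Ksp = [Ca²⁺][OH⁻]^2 = s · (2s)^2 = 4s^3
Ksp = 4 × (8.8406×10⁻³)^3 = 2.76×10⁻⁶

Ksp = 2.76×10⁻⁶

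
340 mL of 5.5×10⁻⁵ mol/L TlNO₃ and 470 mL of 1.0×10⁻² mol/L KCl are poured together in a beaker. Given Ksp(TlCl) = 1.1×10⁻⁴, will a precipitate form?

Total volume after mixing = 340 + 470 = 810 mL.
[Tl⁺] = (5.5×10⁻⁵)(340)/810 = 2.3×10⁻⁵ mol/L
[Cl⁻] = (1.0×10⁻²)(470)/810 = 5.8×10⁻³ mol/L
Q = [Tl⁺][Cl⁻] = 1.3×10⁻⁷
Since Q (1.3×10⁻⁷) is less than Ksp (1.1×10⁻⁴), no TlCl precipitates.

No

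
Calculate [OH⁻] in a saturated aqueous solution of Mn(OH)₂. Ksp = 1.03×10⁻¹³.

5.91×10⁻⁵ M

Mn(OH)₂(s) ⇌ Mn²⁺(aq) + 2 OH⁻(aq)
For each mole of Mn(OH)₂ that dissolves per liter, [Mn²⁺] = s and [OH⁻] = 2s; let s denote this solubility.
Ksp = [Mn²⁺][OH⁻]^2 = s · (2s)^2 = 4s^3 = 1.03×10⁻¹³
s = 2.95×10⁻⁵ mol/L
[OH⁻] = 2s = 5.91×10⁻⁵ mol/L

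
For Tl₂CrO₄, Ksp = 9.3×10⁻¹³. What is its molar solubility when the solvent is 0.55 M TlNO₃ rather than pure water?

3.1×10⁻¹² M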